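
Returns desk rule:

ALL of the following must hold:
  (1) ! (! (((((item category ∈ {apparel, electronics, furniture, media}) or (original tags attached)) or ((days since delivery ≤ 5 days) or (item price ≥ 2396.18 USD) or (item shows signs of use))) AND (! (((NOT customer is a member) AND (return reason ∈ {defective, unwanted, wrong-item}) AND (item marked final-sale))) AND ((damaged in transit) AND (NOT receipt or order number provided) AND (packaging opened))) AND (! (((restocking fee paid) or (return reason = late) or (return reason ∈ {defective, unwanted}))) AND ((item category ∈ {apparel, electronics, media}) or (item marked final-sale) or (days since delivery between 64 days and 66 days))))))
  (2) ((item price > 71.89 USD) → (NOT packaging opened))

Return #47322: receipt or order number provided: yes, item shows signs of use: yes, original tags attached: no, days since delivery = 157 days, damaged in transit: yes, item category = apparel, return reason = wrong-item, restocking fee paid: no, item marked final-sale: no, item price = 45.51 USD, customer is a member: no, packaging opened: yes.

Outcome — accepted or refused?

Refused

Atomic conditions:
  item category ∈ {apparel, electronics, furniture, media}: apparel is in the set → true
  original tags attached: no → false
  days since delivery ≤ 5 days: 157 ≤ 5 is false
  item price ≥ 2396.18 USD: 45.51 ≥ 2396.18 is false
  item shows signs of use: yes → true
  NOT customer is a member: no → true
  return reason ∈ {defective, unwanted, wrong-item}: wrong-item is in the set → true
  item marked final-sale: no → false
  damaged in transit: yes → true
  NOT receipt or order number provided: yes → false
  packaging opened: yes → true
  restocking fee paid: no → false
  return reason = late: wrong-item == late is false
  return reason ∈ {defective, unwanted}: wrong-item is not in the set → false
  item category ∈ {apparel, electronics, media}: apparel is in the set → true
  days since delivery between 64 days and 66 days: 157 in [64, 66] is false
  item price > 71.89 USD: 45.51 > 71.89 is false
  NOT packaging opened: yes → false
Combine:
[1.1.1.1.1] true OR false = true
[1.1.1.1.2] false OR false OR true = true
[1.1.1.1] true OR true = true
[1.1.1.2.1.1] true AND true AND false = false
[1.1.1.2.1] NOT false = true
[1.1.1.2.2] true AND false AND true = false
[1.1.1.2] true AND false = false
[1.1.1.3.1.1] false OR false OR false = false
[1.1.1.3.1] NOT false = true
[1.1.1.3.2] true OR false OR false = true
[1.1.1.3] true AND true = true
[1.1.1] true AND false AND true = false
[1.1] NOT false = true
[1] NOT true = false
[2] false → false (antecedent false ⇒ implication holds) = true
[root] false AND true = false
Overall: false → refused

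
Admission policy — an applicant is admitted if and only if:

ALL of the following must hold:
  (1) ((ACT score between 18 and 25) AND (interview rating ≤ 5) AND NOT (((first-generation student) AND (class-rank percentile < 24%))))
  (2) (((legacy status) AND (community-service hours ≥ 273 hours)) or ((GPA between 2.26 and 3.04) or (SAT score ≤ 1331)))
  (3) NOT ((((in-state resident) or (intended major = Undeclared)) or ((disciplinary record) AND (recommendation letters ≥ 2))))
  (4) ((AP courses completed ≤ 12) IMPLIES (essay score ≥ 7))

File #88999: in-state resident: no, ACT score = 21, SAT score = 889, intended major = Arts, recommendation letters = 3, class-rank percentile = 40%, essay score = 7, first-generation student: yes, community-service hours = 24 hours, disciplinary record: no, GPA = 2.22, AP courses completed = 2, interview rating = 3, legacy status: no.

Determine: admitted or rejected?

Admitted

Atomic conditions:
  ACT score between 18 and 25: 21 in [18, 25] is true
  interview rating ≤ 5: 3 ≤ 5 is true
  first-generation student: yes → true
  class-rank percentile < 24%: 40 < 24 is false
  legacy status: no → false
  community-service hours ≥ 273 hours: 24 ≥ 273 is false
  GPA between 2.26 and 3.04: 2.22 in [2.26, 3.04] is false
  SAT score ≤ 1331: 889 ≤ 1331 is true
  in-state resident: no → false
  intended major = Undeclared: Arts == Undeclared is false
  disciplinary record: no → false
  recommendation letters ≥ 2: 3 ≥ 2 is true
  AP courses completed ≤ 12: 2 ≤ 12 is true
  essay score ≥ 7: 7 ≥ 7 is true
Combine:
[1.3.1] true AND false = false
[1.3] NOT false = true
[1] true AND true AND true = true
[2.1] false AND false = false
[2.2] false OR true = true
[2] false OR true = true
[3.1.1] false OR false = false
[3.1.2] false AND true = false
[3.1] false OR false = false
[3] NOT false = true
[4] true → true = true
[root] true AND true AND true AND true = true
Overall: true → admitted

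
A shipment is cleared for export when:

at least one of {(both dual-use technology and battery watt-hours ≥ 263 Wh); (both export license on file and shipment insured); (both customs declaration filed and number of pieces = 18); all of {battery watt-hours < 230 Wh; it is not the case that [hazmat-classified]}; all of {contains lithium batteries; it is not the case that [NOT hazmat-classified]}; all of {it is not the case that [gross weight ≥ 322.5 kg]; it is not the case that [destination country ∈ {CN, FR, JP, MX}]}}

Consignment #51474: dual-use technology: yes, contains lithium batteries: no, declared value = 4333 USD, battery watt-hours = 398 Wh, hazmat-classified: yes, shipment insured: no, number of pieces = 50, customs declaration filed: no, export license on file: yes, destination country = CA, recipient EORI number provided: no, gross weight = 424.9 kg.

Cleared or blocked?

Cleared

Atomic conditions:
  dual-use technology: yes → true
  battery watt-hours ≥ 263 Wh: 398 ≥ 263 is true
  export license on file: yes → true
  shipment insured: no → false
  customs declaration filed: no → false
  number of pieces = 18: 50 == 18 is false
  battery watt-hours < 230 Wh: 398 < 230 is false
  hazmat-classified: yes → true
  contains lithium batteries: no → false
  NOT hazmat-classified: yes → false
  gross weight ≥ 322.5 kg: 424.9 ≥ 322.5 is true
  destination country ∈ {CN, FR, JP, MX}: CA is not in the set → false
Combine:
[1] true AND true = true
[2] true AND false = false
[3] false AND false = false
[4.2] NOT true = false
[4] false AND false = false
[5.2] NOT false = true
[5] false AND true = false
[6.1] NOT true = false
[6.2] NOT false = true
[6] false AND true = false
[root] true OR false OR false OR false OR false OR false = true
Overall: true → cleared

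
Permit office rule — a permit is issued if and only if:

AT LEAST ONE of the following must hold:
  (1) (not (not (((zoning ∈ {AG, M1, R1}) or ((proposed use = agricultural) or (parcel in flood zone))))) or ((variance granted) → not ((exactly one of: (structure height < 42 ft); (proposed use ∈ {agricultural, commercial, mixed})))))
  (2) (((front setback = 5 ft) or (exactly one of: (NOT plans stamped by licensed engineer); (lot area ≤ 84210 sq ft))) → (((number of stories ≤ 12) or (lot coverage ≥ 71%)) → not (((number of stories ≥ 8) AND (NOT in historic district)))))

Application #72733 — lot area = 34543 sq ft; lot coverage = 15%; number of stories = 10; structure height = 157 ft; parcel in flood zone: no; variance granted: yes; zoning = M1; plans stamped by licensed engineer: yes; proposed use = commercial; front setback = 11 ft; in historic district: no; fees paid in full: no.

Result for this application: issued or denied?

Issued

Atomic conditions:
  zoning ∈ {AG, M1, R1}: M1 is in the set → true
  proposed use = agricultural: commercial == agricultural is false
  parcel in flood zone: no → false
  variance granted: yes → true
  structure height < 42 ft: 157 < 42 is false
  proposed use ∈ {agricultural, commercial, mixed}: commercial is in the set → true
  front setback = 5 ft: 11 == 5 is false
  NOT plans stamped by licensed engineer: yes → false
  lot area ≤ 84210 sq ft: 34543 ≤ 84210 is true
  number of stories ≤ 12: 10 ≤ 12 is true
  lot coverage ≥ 71%: 15 ≥ 71 is false
  number of stories ≥ 8: 10 ≥ 8 is true
  NOT in historic district: no → true
Combine:
[1.1.1.1.2] false OR false = false
[1.1.1.1] true OR false = true
[1.1.1] NOT true = false
[1.1] NOT false = true
[1.2.2.1] exactly-one(false, true) = true
[1.2.2] NOT true = false
[1.2] true → false = false
[1] true OR false = true
[2.1.2] exactly-one(false, true) = true
[2.1] false OR true = true
[2.2.1] true OR false = true
[2.2.2.1] true AND true = true
[2.2.2] NOT true = false
[2.2] true → false = false
[2] true → false = false
[root] true OR false = true
Overall: true → issued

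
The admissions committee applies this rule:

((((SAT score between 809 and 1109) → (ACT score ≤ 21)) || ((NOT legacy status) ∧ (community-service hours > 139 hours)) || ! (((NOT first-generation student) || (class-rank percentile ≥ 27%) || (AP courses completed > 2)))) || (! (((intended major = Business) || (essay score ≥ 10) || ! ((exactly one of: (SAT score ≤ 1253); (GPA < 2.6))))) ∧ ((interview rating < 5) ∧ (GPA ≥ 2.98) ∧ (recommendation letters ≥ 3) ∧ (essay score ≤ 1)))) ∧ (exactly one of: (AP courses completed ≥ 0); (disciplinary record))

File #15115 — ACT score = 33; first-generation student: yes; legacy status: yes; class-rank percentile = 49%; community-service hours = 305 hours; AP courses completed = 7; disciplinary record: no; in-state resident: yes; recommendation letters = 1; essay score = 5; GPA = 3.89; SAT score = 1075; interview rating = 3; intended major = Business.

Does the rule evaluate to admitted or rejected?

Atomic conditions:
  SAT score between 809 and 1109: 1075 in [809, 1109] is true
  ACT score ≤ 21: 33 ≤ 21 is false
  NOT legacy status: yes → false
  community-service hours > 139 hours: 305 > 139 is true
  NOT first-generation student: yes → false
  class-rank percentile ≥ 27%: 49 ≥ 27 is true
  AP courses completed > 2: 7 > 2 is true
  intended major = Business: Business == Business is true
  essay score ≥ 10: 5 ≥ 10 is false
  SAT score ≤ 1253: 1075 ≤ 1253 is true
  GPA < 2.6: 3.89 < 2.6 is false
  interview rating < 5: 3 < 5 is true
  GPA ≥ 2.98: 3.89 ≥ 2.98 is true
  recommendation letters ≥ 3: 1 ≥ 3 is false
  essay score ≤ 1: 5 ≤ 1 is false
  AP courses completed ≥ 0: 7 ≥ 0 is true
  disciplinary record: no → false
Combine:
[1.1.1] true → false = false
[1.1.2] false AND true = false
[1.1.3.1] false OR true OR true = true
[1.1.3] NOT true = false
[1.1] false OR false OR false = false
[1.2.1.1.3.1] exactly-one(true, false) = true
[1.2.1.1.3] NOT true = false
[1.2.1.1] true OR false OR false = true
[1.2.1] NOT true = false
[1.2.2] true AND true AND false AND false = false
[1.2] false AND false = false
[1] false OR false = false
[2] exactly-one(true, false) = true
[root] false AND true = false
Overall: false → rejected

Rejected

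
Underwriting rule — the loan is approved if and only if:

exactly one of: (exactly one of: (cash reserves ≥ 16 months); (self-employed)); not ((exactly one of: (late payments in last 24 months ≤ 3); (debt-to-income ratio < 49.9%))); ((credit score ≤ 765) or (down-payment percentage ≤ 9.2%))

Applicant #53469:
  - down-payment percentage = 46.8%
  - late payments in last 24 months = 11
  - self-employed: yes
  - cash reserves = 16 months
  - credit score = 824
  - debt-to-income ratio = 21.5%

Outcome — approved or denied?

Denied

Atomic conditions:
  cash reserves ≥ 16 months: 16 ≥ 16 is true
  self-employed: yes → true
  late payments in last 24 months ≤ 3: 11 ≤ 3 is false
  debt-to-income ratio < 49.9%: 21.5 < 49.9 is true
  credit score ≤ 765: 824 ≤ 765 is false
  down-payment percentage ≤ 9.2%: 46.8 ≤ 9.2 is false
Combine:
[1] exactly-one(true, true) = false
[2.1] exactly-one(false, true) = true
[2] NOT true = false
[3] false OR false = false
[root] exactly-one(false, false, false) = false
Overall: false → denied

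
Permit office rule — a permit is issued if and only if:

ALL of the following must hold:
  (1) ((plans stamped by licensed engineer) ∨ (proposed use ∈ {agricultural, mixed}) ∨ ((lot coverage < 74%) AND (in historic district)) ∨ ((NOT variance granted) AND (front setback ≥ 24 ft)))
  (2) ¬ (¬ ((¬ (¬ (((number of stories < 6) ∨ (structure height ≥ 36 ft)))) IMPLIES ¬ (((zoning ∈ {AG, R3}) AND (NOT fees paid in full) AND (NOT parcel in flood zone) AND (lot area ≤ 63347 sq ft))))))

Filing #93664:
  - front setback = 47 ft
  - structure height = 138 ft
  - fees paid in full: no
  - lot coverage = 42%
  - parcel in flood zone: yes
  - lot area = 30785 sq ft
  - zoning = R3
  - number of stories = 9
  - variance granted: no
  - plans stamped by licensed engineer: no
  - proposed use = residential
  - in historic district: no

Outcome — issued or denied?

Atomic conditions:
  plans stamped by licensed engineer: no → false
  proposed use ∈ {agricultural, mixed}: residential is not in the set → false
  lot coverage < 74%: 42 < 74 is true
  in historic district: no → false
  NOT variance granted: no → true
  front setback ≥ 24 ft: 47 ≥ 24 is true
  number of stories < 6: 9 < 6 is false
  structure height ≥ 36 ft: 138 ≥ 36 is true
  zoning ∈ {AG, R3}: R3 is in the set → true
  NOT fees paid in full: no → true
  NOT parcel in flood zone: yes → false
  lot area ≤ 63347 sq ft: 30785 ≤ 63347 is true
Combine:
[1.3] true AND false = false
[1.4] true AND true = true
[1] false OR false OR false OR true = true
[2.1.1.1.1.1] false OR true = true
[2.1.1.1.1] NOT true = false
[2.1.1.1] NOT false = true
[2.1.1.2.1] true AND true AND false AND true = false
[2.1.1.2] NOT false = true
[2.1.1] true → true = true
[2.1] NOT true = false
[2] NOT false = true
[root] true AND true = true
Overall: true → issued

Issued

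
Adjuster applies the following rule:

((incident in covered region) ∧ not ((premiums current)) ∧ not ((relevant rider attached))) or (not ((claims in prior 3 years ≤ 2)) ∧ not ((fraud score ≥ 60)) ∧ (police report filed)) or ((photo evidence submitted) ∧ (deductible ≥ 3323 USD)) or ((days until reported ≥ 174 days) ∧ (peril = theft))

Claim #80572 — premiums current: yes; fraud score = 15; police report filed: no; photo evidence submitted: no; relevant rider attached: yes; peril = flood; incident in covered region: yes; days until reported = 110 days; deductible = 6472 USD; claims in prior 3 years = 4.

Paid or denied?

Atomic conditions:
  incident in covered region: yes → true
  premiums current: yes → true
  relevant rider attached: yes → true
  claims in prior 3 years ≤ 2: 4 ≤ 2 is false
  fraud score ≥ 60: 15 ≥ 60 is false
  police report filed: no → false
  photo evidence submitted: no → false
  deductible ≥ 3323 USD: 6472 ≥ 3323 is true
  days until reported ≥ 174 days: 110 ≥ 174 is false
  peril = theft: flood == theft is false
Combine:
[1.2] NOT true = false
[1.3] NOT true = false
[1] true AND false AND false = false
[2.1] NOT false = true
[2.2] NOT false = true
[2] true AND true AND false = false
[3] false AND true = false
[4] false AND false = false
[root] false OR false OR false OR false = false
Overall: false → denied

Denied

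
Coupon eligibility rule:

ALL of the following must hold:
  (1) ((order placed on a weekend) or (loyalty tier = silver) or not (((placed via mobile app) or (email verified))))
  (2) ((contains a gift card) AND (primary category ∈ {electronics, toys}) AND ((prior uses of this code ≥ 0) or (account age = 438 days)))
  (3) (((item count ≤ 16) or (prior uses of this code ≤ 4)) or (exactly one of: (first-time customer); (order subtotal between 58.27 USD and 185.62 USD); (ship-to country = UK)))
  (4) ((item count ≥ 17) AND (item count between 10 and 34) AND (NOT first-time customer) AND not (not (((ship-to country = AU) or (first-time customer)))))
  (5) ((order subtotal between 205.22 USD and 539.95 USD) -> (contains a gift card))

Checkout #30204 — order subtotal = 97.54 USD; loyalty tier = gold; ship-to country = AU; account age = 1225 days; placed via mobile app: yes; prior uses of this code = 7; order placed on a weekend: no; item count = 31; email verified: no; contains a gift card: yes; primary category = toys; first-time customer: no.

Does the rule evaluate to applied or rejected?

Rejected

Atomic conditions:
  order placed on a weekend: no → false
  loyalty tier = silver: gold == silver is false
  placed via mobile app: yes → true
  email verified: no → false
  contains a gift card: yes → true
  primary category ∈ {electronics, toys}: toys is in the set → true
  prior uses of this code ≥ 0: 7 ≥ 0 is true
  account age = 438 days: 1225 == 438 is false
  item count ≤ 16: 31 ≤ 16 is false
  prior uses of this code ≤ 4: 7 ≤ 4 is false
  first-time customer: no → false
  order subtotal between 58.27 USD and 185.62 USD: 97.54 in [58.27, 185.62] is true
  ship-to country = UK: AU == UK is false
  item count ≥ 17: 31 ≥ 17 is true
  item count between 10 and 34: 31 in [10, 34] is true
  NOT first-time customer: no → true
  ship-to country = AU: AU == AU is true
  order subtotal between 205.22 USD and 539.95 USD: 97.54 in [205.22, 539.95] is false
Combine:
[1.3.1] true OR false = true
[1.3] NOT true = false
[1] false OR false OR false = false
[2.3] true OR false = true
[2] true AND true AND true = true
[3.1] false OR false = false
[3.2] exactly-one(false, true, false) = true
[3] false OR true = true
[4.4.1.1] true OR false = true
[4.4.1] NOT true = false
[4.4] NOT false = true
[4] true AND true AND true AND true = true
[5] false → true (antecedent false ⇒ implication holds) = true
[root] false AND true AND true AND true AND true = false
Overall: false → rejected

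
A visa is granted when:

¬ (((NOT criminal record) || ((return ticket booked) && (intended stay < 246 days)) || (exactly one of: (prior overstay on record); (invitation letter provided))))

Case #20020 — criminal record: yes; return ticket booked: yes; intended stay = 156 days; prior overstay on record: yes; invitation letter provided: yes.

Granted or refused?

Refused

Atomic conditions:
  NOT criminal record: yes → false
  return ticket booked: yes → true
  intended stay < 246 days: 156 < 246 is true
  prior overstay on record: yes → true
  invitation letter provided: yes → true
Combine:
[1.2] true AND true = true
[1.3] exactly-one(true, true) = false
[1] false OR true OR false = true
[root] NOT true = false
Overall: false → refused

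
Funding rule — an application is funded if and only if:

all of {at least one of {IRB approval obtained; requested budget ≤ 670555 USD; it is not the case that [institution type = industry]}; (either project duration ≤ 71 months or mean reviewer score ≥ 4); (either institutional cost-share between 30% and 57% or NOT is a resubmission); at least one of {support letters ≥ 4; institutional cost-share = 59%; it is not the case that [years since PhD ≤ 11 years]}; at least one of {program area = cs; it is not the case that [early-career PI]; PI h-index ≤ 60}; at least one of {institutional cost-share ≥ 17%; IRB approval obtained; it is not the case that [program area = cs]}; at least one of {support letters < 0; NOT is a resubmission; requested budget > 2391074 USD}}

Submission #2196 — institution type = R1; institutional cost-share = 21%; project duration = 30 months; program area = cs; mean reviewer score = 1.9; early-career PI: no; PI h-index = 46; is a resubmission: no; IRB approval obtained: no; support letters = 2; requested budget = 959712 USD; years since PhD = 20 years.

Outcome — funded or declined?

Atomic conditions:
  IRB approval obtained: no → false
  requested budget ≤ 670555 USD: 959712 ≤ 670555 is false
  institution type = industry: R1 == industry is false
  project duration ≤ 71 months: 30 ≤ 71 is true
  mean reviewer score ≥ 4: 1.9 ≥ 4 is false
  institutional cost-share between 30% and 57%: 21 in [30, 57] is false
  NOT is a resubmission: no → true
  support letters ≥ 4: 2 ≥ 4 is false
  institutional cost-share = 59%: 21 == 59 is false
  years since PhD ≤ 11 years: 20 ≤ 11 is false
  program area = cs: cs == cs is true
  early-career PI: no → false
  PI h-index ≤ 60: 46 ≤ 60 is true
  institutional cost-share ≥ 17%: 21 ≥ 17 is true
  support letters < 0: 2 < 0 is false
  requested budget > 2391074 USD: 959712 > 2391074 is false
Combine:
[1.3] NOT false = true
[1] false OR false OR true = true
[2] true OR false = true
[3] false OR true = true
[4.3] NOT false = true
[4] false OR false OR true = true
[5.2] NOT false = true
[5] true OR true OR true = true
[6.3] NOT true = false
[6] true OR false OR false = true
[7] false OR true OR false = true
[root] true AND true AND true AND true AND true AND true AND true = true
Overall: true → funded

Funded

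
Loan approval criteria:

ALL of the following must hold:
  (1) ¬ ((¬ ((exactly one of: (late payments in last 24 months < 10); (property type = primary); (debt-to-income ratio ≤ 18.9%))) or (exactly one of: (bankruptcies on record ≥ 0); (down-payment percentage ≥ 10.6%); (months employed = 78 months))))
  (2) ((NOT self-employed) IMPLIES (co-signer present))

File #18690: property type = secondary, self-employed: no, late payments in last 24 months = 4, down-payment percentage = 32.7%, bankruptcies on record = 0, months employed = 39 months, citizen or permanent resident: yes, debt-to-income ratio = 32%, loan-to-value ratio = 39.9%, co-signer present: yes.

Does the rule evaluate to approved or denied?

Approved

Atomic conditions:
  late payments in last 24 months < 10: 4 < 10 is true
  property type = primary: secondary == primary is false
  debt-to-income ratio ≤ 18.9%: 32 ≤ 18.9 is false
  bankruptcies on record ≥ 0: 0 ≥ 0 is true
  down-payment percentage ≥ 10.6%: 32.7 ≥ 10.6 is true
  months employed = 78 months: 39 == 78 is false
  NOT self-employed: no → true
  co-signer present: yes → true
Combine:
[1.1.1.1] exactly-one(true, false, false) = true
[1.1.1] NOT true = false
[1.1.2] exactly-one(true, true, false) = false
[1.1] false OR false = false
[1] NOT false = true
[2] true → true = true
[root] true AND true = true
Overall: true → approved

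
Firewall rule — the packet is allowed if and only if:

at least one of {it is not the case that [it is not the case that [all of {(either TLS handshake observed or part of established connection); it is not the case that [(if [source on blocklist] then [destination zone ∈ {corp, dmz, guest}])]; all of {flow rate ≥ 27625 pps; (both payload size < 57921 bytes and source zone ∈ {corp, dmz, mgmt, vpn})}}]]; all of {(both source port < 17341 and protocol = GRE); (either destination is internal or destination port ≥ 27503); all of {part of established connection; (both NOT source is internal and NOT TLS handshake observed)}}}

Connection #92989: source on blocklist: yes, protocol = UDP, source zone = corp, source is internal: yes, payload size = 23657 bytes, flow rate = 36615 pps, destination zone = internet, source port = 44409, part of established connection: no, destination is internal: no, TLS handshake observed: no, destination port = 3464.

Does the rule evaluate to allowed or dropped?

Dropped

Atomic conditions:
  TLS handshake observed: no → false
  part of established connection: no → false
  source on blocklist: yes → true
  destination zone ∈ {corp, dmz, guest}: internet is not in the set → false
  flow rate ≥ 27625 pps: 36615 ≥ 27625 is true
  payload size < 57921 bytes: 23657 < 57921 is true
  source zone ∈ {corp, dmz, mgmt, vpn}: corp is in the set → true
  source port < 17341: 44409 < 17341 is false
  protocol = GRE: UDP == GRE is false
  destination is internal: no → false
  destination port ≥ 27503: 3464 ≥ 27503 is false
  NOT source is internal: yes → false
  NOT TLS handshake observed: no → true
Combine:
[1.1.1.1] false OR false = false
[1.1.1.2.1] true → false = false
[1.1.1.2] NOT false = true
[1.1.1.3.2] true AND true = true
[1.1.1.3] true AND true = true
[1.1.1] false AND true AND true = false
[1.1] NOT false = true
[1] NOT true = false
[2.1] false AND false = false
[2.2] false OR false = false
[2.3.2] false AND true = false
[2.3] false AND false = false
[2] false AND false AND false = false
[root] false OR false = false
Overall: false → dropped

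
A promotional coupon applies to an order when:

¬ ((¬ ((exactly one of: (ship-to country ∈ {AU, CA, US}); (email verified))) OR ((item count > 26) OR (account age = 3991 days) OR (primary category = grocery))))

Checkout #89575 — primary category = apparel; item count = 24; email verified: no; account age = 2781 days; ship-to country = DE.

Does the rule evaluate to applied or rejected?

Atomic conditions:
  ship-to country ∈ {AU, CA, US}: DE is not in the set → false
  email verified: no → false
  item count > 26: 24 > 26 is false
  account age = 3991 days: 2781 == 3991 is false
  primary category = grocery: apparel == grocery is false
Combine:
[1.1.1] exactly-one(false, false) = false
[1.1] NOT false = true
[1.2] false OR false OR false = false
[1] true OR false = true
[root] NOT true = false
Overall: false → rejected

Rejected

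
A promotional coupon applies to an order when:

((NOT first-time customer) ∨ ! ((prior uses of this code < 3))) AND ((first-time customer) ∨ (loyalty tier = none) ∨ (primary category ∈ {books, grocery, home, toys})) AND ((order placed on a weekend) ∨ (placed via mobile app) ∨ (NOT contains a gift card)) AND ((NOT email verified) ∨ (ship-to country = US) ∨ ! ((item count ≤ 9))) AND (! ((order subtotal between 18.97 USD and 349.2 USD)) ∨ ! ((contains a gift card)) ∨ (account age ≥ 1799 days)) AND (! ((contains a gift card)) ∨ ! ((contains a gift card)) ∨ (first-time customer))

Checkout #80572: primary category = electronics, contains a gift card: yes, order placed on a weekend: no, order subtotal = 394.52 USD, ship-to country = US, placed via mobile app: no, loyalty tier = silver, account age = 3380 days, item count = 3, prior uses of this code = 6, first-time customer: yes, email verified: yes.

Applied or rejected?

Atomic conditions:
  NOT first-time customer: yes → false
  prior uses of this code < 3: 6 < 3 is false
  first-time customer: yes → true
  loyalty tier = none: silver == none is false
  primary category ∈ {books, grocery, home, toys}: electronics is not in the set → false
  order placed on a weekend: no → false
  placed via mobile app: no → false
  NOT contains a gift card: yes → false
  NOT email verified: yes → false
  ship-to country = US: US == US is true
  item count ≤ 9: 3 ≤ 9 is true
  order subtotal between 18.97 USD and 349.2 USD: 394.52 in [18.97, 349.2] is false
  contains a gift card: yes → true
  account age ≥ 1799 days: 3380 ≥ 1799 is true
Combine:
[1.2] NOT false = true
[1] false OR true = true
[2] true OR false OR false = true
[3] false OR false OR false = false
[4.3] NOT true = false
[4] false OR true OR false = true
[5.1] NOT false = true
[5.2] NOT true = false
[5] true OR false OR true = true
[6.1] NOT true = false
[6.2] NOT true = false
[6] false OR false OR true = true
[root] true AND true AND false AND true AND true AND true = false
Overall: false → rejected

Rejected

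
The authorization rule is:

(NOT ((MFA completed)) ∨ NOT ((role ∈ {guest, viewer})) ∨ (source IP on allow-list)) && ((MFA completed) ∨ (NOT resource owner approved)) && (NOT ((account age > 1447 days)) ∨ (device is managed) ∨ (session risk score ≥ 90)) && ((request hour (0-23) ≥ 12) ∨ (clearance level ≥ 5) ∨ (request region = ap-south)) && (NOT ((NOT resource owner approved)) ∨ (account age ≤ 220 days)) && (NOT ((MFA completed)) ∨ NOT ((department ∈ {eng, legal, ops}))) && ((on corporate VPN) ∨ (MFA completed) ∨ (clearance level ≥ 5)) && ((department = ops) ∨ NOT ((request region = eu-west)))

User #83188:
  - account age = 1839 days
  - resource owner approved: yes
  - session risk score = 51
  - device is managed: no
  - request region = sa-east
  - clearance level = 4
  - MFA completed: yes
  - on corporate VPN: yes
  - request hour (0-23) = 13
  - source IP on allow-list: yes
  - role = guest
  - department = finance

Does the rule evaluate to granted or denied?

Denied

Atomic conditions:
  MFA completed: yes → true
  role ∈ {guest, viewer}: guest is in the set → true
  source IP on allow-list: yes → true
  NOT resource owner approved: yes → false
  account age > 1447 days: 1839 > 1447 is true
  device is managed: no → false
  session risk score ≥ 90: 51 ≥ 90 is false
  request hour (0-23) ≥ 12: 13 ≥ 12 is true
  clearance level ≥ 5: 4 ≥ 5 is false
  request region = ap-south: sa-east == ap-south is false
  account age ≤ 220 days: 1839 ≤ 220 is false
  department ∈ {eng, legal, ops}: finance is not in the set → false
  on corporate VPN: yes → true
  department = ops: finance == ops is false
  request region = eu-west: sa-east == eu-west is false
Combine:
[1.1] NOT true = false
[1.2] NOT true = false
[1] false OR false OR true = true
[2] true OR false = true
[3.1] NOT true = false
[3] false OR false OR false = false
[4] true OR false OR false = true
[5.1] NOT false = true
[5] true OR false = true
[6.1] NOT true = false
[6.2] NOT false = true
[6] false OR true = true
[7] true OR true OR false = true
[8.2] NOT false = true
[8] false OR true = true
[root] true AND true AND false AND true AND true AND true AND true AND true = false
Overall: false → denied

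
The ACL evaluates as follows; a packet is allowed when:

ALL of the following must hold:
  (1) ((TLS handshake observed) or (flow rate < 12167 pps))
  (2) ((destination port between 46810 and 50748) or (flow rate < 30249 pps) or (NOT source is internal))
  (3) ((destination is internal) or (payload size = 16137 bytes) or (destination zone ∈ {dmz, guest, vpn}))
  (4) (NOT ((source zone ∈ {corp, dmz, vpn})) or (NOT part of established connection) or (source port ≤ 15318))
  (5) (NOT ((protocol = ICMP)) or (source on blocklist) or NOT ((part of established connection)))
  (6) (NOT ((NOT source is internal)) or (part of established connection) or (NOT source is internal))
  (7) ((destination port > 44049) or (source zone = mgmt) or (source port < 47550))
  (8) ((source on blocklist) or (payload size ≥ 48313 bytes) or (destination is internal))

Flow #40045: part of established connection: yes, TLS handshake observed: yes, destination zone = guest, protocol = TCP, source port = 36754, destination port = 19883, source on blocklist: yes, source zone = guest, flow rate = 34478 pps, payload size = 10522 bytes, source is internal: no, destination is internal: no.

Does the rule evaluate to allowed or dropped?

Atomic conditions:
  TLS handshake observed: yes → true
  flow rate < 12167 pps: 34478 < 12167 is false
  destination port between 46810 and 50748: 19883 in [46810, 50748] is false
  flow rate < 30249 pps: 34478 < 30249 is false
  NOT source is internal: no → true
  destination is internal: no → false
  payload size = 16137 bytes: 10522 == 16137 is false
  destination zone ∈ {dmz, guest, vpn}: guest is in the set → true
  source zone ∈ {corp, dmz, vpn}: guest is not in the set → false
  NOT part of established connection: yes → false
  source port ≤ 15318: 36754 ≤ 15318 is false
  protocol = ICMP: TCP == ICMP is false
  source on blocklist: yes → true
  part of established connection: yes → true
  destination port > 44049: 19883 > 44049 is false
  source zone = mgmt: guest == mgmt is false
  source port < 47550: 36754 < 47550 is true
  payload size ≥ 48313 bytes: 10522 ≥ 48313 is false
Combine:
[1] true OR false = true
[2] false OR false OR true = true
[3] false OR false OR true = true
[4.1] NOT false = true
[4] true OR false OR false = true
[5.1] NOT false = true
[5.3] NOT true = false
[5] true OR true OR false = true
[6.1] NOT true = false
[6] false OR true OR true = true
[7] false OR false OR true = true
[8] true OR false OR false = true
[root] true AND true AND true AND true AND true AND true AND true AND true = true
Overall: true → allowed

Allowed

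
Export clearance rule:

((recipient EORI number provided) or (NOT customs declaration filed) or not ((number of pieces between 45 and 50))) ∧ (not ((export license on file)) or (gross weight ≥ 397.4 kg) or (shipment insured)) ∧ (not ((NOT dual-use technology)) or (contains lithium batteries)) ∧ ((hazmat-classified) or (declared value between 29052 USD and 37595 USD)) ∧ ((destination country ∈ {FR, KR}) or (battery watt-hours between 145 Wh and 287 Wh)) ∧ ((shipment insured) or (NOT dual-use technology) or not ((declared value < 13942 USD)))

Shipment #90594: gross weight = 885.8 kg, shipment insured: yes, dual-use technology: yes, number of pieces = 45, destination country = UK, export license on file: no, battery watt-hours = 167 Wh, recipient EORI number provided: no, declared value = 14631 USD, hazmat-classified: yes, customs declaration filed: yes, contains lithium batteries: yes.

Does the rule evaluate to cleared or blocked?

Blocked

Atomic conditions:
  recipient EORI number provided: no → false
  NOT customs declaration filed: yes → false
  number of pieces between 45 and 50: 45 in [45, 50] is true
  export license on file: no → false
  gross weight ≥ 397.4 kg: 885.8 ≥ 397.4 is true
  shipment insured: yes → true
  NOT dual-use technology: yes → false
  contains lithium batteries: yes → true
  hazmat-classified: yes → true
  declared value between 29052 USD and 37595 USD: 14631 in [29052, 37595] is false
  destination country ∈ {FR, KR}: UK is not in the set → false
  battery watt-hours between 145 Wh and 287 Wh: 167 in [145, 287] is true
  declared value < 13942 USD: 14631 < 13942 is false
Combine:
[1.3] NOT true = false
[1] false OR false OR false = false
[2.1] NOT false = true
[2] true OR true OR true = true
[3.1] NOT false = true
[3] true OR true = true
[4] true OR false = true
[5] false OR true = true
[6.3] NOT false = true
[6] true OR false OR true = true
[root] false AND true AND true AND true AND true AND true = false
Overall: false → blocked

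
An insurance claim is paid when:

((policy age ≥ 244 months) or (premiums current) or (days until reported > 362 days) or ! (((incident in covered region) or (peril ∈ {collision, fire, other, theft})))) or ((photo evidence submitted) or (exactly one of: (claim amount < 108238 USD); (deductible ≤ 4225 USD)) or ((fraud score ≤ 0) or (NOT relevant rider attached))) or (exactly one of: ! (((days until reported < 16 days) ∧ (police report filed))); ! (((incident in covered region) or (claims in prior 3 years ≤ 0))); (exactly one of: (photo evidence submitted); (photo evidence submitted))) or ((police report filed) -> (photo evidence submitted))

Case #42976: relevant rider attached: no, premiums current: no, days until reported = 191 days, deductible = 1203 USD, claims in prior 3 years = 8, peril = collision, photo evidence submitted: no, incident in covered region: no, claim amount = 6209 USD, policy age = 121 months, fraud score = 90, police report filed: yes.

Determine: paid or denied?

Paid

Atomic conditions:
  policy age ≥ 244 months: 121 ≥ 244 is false
  premiums current: no → false
  days until reported > 362 days: 191 > 362 is false
  incident in covered region: no → false
  peril ∈ {collision, fire, other, theft}: collision is in the set → true
  photo evidence submitted: no → false
  claim amount < 108238 USD: 6209 < 108238 is true
  deductible ≤ 4225 USD: 1203 ≤ 4225 is true
  fraud score ≤ 0: 90 ≤ 0 is false
  NOT relevant rider attached: no → true
  days until reported < 16 days: 191 < 16 is false
  police report filed: yes → true
  claims in prior 3 years ≤ 0: 8 ≤ 0 is false
Combine:
[1.4.1] false OR true = true
[1.4] NOT true = false
[1] false OR false OR false OR false = false
[2.2] exactly-one(true, true) = false
[2.3] false OR true = true
[2] false OR false OR true = true
[3.1.1] false AND true = false
[3.1] NOT false = true
[3.2.1] false OR false = false
[3.2] NOT false = true
[3.3] exactly-one(false, false) = false
[3] exactly-one(true, true, false) = false
[4] true → false = false
[root] false OR true OR false OR false = true
Overall: true → paid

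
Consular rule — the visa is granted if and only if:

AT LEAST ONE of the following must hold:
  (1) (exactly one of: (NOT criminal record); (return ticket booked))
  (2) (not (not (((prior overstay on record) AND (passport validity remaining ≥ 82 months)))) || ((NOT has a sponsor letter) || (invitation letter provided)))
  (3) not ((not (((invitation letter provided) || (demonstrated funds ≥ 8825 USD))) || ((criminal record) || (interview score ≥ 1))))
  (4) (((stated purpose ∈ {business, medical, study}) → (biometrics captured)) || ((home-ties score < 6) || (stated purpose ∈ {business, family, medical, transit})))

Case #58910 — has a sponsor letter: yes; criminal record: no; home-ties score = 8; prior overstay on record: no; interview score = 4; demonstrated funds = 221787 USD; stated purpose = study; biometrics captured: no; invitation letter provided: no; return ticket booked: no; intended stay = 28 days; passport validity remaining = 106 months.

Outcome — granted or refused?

Atomic conditions:
  NOT criminal record: no → true
  return ticket booked: no → false
  prior overstay on record: no → false
  passport validity remaining ≥ 82 months: 106 ≥ 82 is true
  NOT has a sponsor letter: yes → false
  invitation letter provided: no → false
  demonstrated funds ≥ 8825 USD: 221787 ≥ 8825 is true
  criminal record: no → false
  interview score ≥ 1: 4 ≥ 1 is true
  stated purpose ∈ {business, medical, study}: study is in the set → true
  biometrics captured: no → false
  home-ties score < 6: 8 < 6 is false
  stated purpose ∈ {business, family, medical, transit}: study is not in the set → false
Combine:
[1] exactly-one(true, false) = true
[2.1.1.1] false AND true = false
[2.1.1] NOT false = true
[2.1] NOT true = false
[2.2] false OR false = false
[2] false OR false = false
[3.1.1.1] false OR true = true
[3.1.1] NOT true = false
[3.1.2] false OR true = true
[3.1] false OR true = true
[3] NOT true = false
[4.1] true → false = false
[4.2] false OR false = false
[4] false OR false = false
[root] true OR false OR false OR false = true
Overall: true → granted

Granted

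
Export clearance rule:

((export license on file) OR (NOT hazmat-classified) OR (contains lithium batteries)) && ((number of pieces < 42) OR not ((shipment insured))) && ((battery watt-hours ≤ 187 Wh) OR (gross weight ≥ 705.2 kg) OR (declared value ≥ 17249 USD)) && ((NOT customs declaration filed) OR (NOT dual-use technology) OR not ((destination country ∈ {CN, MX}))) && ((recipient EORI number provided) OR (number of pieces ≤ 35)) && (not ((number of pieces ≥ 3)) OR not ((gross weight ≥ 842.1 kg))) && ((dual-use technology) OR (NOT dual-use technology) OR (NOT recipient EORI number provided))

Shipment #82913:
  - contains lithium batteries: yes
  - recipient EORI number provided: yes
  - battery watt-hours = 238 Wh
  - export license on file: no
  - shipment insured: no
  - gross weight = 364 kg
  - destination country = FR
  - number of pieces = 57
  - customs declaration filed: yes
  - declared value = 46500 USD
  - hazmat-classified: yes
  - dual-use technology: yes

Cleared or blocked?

Atomic conditions:
  export license on file: no → false
  NOT hazmat-classified: yes → false
  contains lithium batteries: yes → true
  number of pieces < 42: 57 < 42 is false
  shipment insured: no → false
  battery watt-hours ≤ 187 Wh: 238 ≤ 187 is false
  gross weight ≥ 705.2 kg: 364 ≥ 705.2 is false
  declared value ≥ 17249 USD: 46500 ≥ 17249 is true
  NOT customs declaration filed: yes → false
  NOT dual-use technology: yes → false
  destination country ∈ {CN, MX}: FR is not in the set → false
  recipient EORI number provided: yes → true
  number of pieces ≤ 35: 57 ≤ 35 is false
  number of pieces ≥ 3: 57 ≥ 3 is true
  gross weight ≥ 842.1 kg: 364 ≥ 842.1 is false
  dual-use technology: yes → true
  NOT recipient EORI number provided: yes → false
Combine:
[1] false OR false OR true = true
[2.2] NOT false = true
[2] false OR true = true
[3] false OR false OR true = true
[4.3] NOT false = true
[4] false OR false OR true = true
[5] true OR false = true
[6.1] NOT true = false
[6.2] NOT false = true
[6] false OR true = true
[7] true OR false OR false = true
[root] true AND true AND true AND true AND true AND true AND true = true
Overall: true → cleared

Cleared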